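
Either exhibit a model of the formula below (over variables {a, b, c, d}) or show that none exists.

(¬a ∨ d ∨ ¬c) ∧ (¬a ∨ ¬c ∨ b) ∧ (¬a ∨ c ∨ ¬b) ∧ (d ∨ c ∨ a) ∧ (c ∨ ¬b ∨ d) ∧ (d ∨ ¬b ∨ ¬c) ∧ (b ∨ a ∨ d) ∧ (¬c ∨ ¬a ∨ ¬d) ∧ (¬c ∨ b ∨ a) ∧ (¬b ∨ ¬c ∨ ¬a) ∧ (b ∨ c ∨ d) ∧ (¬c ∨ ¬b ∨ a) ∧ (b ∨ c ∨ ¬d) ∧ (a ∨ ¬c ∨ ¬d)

Branch on a: set a = False.
Branch on d: set d = True.
Unit clause (¬c) forces c = False.
Unit clause (b) forces b = True.
Every clause now holds.

a=False, b=True, c=False, d=True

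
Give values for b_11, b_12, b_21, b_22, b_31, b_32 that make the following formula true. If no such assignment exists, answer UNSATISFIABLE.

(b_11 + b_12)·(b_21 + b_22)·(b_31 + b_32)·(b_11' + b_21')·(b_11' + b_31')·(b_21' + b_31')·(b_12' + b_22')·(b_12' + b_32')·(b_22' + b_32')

Try b_11 = 1.
Unit clause (b_21') forces b_21 = 0.
Unit clause (b_22) forces b_22 = 1.
Unit clause (b_31') forces b_31 = 0.
Unit clause (b_32) forces b_32 = 1.
But (b_32') is also a unit clause — contradiction.
Undo b_11 and try b_11 = 0.
Unit clause (b_12) forces b_12 = 1.
Unit clause (b_22') forces b_22 = 0.
Unit clause (b_21) forces b_21 = 1.
Unit clause (b_31') forces b_31 = 0.
Unit clause (b_32) forces b_32 = 1.
But (b_32') is also a unit clause — contradiction.
Both values of b_11 lead to a conflict.

UNSATISFIABLE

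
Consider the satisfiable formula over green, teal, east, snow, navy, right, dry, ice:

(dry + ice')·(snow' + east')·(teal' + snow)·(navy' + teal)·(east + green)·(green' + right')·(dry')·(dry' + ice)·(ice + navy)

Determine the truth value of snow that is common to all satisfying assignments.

True

Suppose snow = 0.
Unit clause (teal') forces teal = 0.
Unit clause (navy') forces navy = 0.
Unit clause (dry') forces dry = 0.
Unit clause (ice') forces ice = 0.
Now (ice) is unsatisfied and unit — conflict.
So every satisfying assignment has snow = True.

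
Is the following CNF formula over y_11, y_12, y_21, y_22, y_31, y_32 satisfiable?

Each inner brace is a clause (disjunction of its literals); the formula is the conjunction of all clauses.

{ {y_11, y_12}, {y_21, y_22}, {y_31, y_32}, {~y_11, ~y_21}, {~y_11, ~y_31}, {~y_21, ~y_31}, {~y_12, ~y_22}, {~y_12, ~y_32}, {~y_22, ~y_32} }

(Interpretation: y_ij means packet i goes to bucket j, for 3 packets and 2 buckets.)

No

Case y_11 = 1:
(~y_21) alone gives y_21 = 0.
(y_22) alone gives y_22 = 1.
(~y_31) alone gives y_31 = 0.
(y_32) alone gives y_32 = 1.
That conflicts with the unit clause (~y_32).
That branch fails; take y_11 = 0 instead.
(y_12) alone gives y_12 = 1.
(~y_22) alone gives y_22 = 0.
(y_21) alone gives y_21 = 1.
(~y_31) alone gives y_31 = 0.
(y_32) alone gives y_32 = 1.
That conflicts with the unit clause (~y_32).
Either choice for y_11 ends in contradiction.
No assignment satisfies every clause.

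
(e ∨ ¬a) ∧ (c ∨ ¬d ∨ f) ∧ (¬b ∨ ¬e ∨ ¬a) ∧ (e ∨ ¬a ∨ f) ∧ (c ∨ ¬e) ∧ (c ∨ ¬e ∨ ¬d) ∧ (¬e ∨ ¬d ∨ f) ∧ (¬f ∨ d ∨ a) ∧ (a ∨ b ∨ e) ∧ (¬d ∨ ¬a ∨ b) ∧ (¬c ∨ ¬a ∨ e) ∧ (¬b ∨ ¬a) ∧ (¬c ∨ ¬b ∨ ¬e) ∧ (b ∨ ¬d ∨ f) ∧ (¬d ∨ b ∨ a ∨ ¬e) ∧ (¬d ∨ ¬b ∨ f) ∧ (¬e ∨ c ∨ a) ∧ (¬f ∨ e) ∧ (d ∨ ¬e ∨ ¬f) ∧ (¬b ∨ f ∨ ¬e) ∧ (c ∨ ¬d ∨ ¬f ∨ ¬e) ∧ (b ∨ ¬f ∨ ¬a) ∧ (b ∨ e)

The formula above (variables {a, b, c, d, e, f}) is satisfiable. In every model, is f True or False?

Suppose f = True.
(e) alone gives e = True.
(c) alone gives c = True.
(¬b) alone gives b = False.
(d) alone gives d = True.
(¬a) alone gives a = False.
Now (a) is unsatisfied and unit — conflict.
So every satisfying assignment has f = False.

False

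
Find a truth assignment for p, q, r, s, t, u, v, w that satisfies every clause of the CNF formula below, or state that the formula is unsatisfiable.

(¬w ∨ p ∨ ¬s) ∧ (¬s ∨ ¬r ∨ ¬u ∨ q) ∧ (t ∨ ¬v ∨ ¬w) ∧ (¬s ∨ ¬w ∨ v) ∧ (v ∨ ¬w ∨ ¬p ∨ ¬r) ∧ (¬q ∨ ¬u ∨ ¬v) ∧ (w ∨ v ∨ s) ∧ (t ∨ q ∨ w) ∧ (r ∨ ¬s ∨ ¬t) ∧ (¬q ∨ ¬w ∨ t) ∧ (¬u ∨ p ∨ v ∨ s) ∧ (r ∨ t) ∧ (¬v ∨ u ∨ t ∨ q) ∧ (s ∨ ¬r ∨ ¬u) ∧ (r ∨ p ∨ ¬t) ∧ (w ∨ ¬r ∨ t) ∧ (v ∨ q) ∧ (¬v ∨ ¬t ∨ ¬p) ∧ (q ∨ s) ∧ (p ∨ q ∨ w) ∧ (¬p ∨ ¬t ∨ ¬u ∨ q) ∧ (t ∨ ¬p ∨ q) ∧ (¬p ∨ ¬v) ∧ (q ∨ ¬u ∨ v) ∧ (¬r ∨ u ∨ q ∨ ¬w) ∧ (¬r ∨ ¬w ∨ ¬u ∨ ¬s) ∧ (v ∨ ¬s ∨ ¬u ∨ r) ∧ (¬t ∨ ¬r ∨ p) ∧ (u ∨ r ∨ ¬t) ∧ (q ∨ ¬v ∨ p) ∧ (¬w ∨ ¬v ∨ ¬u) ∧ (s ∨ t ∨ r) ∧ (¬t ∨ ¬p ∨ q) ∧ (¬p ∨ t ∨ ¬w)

Try r = False.
Unit clause (t) forces t = True.
Unit clause (¬s) forces s = False.
Unit clause (p) forces p = True.
Unit clause (¬v) forces v = False.
Unit clause (w) forces w = True.
Unit clause (q) forces q = True.
Unit clause (u) forces u = True.
All clauses are satisfied.

p: True, q: True, r: False, s: False, t: True, u: True, v: False, w: True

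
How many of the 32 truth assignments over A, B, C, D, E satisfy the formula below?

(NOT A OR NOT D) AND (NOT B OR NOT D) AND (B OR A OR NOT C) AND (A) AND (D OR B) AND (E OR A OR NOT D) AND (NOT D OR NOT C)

4

There are 2^5 = 32 truth assignments over (A, B, C, D, E).
Split on D. With D = true, the clauses containing D are satisfied and NOT D drops from the rest; 0 of the 2^4 = 16 assignments to the other variables satisfy what remains.
With D = false, by the same count on the reduced clause set, 4 assignments work.
Total: 0 + 4 = 4.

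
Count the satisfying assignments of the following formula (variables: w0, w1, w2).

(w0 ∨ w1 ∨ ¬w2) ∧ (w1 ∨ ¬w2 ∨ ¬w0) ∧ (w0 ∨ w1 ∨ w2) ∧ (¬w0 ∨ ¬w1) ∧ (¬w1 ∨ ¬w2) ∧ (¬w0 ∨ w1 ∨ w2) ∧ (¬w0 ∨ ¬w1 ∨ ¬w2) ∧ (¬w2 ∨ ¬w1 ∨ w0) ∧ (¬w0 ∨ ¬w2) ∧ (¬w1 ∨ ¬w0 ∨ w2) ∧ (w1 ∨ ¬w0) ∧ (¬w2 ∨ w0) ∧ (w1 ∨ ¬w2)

1

There are 2^3 = 8 truth assignments over (w0, w1, w2).
Split on w1. With w1 = True, the clauses containing w1 are satisfied and ¬w1 drops from the rest; 1 of the 2^2 = 4 assignments to the other variables satisfy what remains.
With w1 = False, by the same count on the reduced clause set, 0 assignments work.
Total: 1 + 0 = 1.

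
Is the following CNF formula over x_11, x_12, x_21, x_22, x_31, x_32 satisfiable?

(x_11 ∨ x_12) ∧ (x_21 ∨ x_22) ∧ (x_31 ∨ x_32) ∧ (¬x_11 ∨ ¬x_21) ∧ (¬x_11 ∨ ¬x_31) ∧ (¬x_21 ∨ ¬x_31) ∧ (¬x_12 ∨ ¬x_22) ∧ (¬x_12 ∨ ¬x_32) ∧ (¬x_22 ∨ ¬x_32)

No, unsatisfiable

Branch on x_11: set x_11 = True.
(¬x_21) alone gives x_21 = False.
(x_22) alone gives x_22 = True.
(¬x_31) alone gives x_31 = False.
(x_32) alone gives x_32 = True.
That conflicts with the unit clause (¬x_32).
So x_11 must be the other value — set x_11 = False.
(x_12) alone gives x_12 = True.
(¬x_22) alone gives x_22 = False.
(x_21) alone gives x_21 = True.
(¬x_31) alone gives x_31 = False.
(x_32) alone gives x_32 = True.
That conflicts with the unit clause (¬x_32).
Neither x_11 = True nor x_11 = False works.
No assignment satisfies every clause.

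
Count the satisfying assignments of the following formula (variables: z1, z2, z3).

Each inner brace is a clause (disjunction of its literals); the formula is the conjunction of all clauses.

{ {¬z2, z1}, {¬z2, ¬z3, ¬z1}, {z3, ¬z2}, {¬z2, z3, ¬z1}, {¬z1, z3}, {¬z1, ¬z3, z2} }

There are 2^3 = 8 truth assignments over (z1, z2, z3).
Split on z1. With z1 = True, the clauses containing z1 are satisfied and ¬z1 drops from the rest; 0 of the 2^2 = 4 assignments to the other variables satisfy what remains.
With z1 = False, by the same count on the reduced clause set, 2 assignments work.
(One model: z1=F, z2=F, z3=F.)
Total: 0 + 2 = 2.

2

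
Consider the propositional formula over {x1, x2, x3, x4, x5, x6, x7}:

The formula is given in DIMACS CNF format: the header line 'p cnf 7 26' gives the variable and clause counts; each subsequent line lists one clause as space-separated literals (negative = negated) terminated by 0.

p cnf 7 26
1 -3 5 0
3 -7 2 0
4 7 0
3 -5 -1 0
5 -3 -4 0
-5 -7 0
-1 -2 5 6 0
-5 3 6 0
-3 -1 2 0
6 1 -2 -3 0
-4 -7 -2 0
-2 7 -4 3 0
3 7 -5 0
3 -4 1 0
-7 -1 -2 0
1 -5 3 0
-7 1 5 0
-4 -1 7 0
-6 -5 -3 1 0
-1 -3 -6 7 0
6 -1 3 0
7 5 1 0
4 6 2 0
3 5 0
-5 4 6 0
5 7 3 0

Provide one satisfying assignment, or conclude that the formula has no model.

Suppose x4 = True.
Suppose x5 = True.
(¬x7) alone gives x7 = False.
(x3) alone gives x3 = True.
(¬x1) alone gives x1 = False.
(¬x6) alone gives x6 = False.
(¬x2) alone gives x2 = False.
Every clause now holds.

x1 ↦ False, x2 ↦ False, x3 ↦ True, x4 ↦ True, x5 ↦ True, x6 ↦ False, x7 ↦ False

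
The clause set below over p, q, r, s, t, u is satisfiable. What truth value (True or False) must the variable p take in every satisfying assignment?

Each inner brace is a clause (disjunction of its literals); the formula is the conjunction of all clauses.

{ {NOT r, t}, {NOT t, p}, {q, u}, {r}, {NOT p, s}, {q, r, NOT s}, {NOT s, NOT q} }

Suppose p = false.
(NOT t) alone gives t = false.
(NOT r) alone gives r = false.
Now (r) is unsatisfied and unit — conflict.
So every satisfying assignment has p = True.

True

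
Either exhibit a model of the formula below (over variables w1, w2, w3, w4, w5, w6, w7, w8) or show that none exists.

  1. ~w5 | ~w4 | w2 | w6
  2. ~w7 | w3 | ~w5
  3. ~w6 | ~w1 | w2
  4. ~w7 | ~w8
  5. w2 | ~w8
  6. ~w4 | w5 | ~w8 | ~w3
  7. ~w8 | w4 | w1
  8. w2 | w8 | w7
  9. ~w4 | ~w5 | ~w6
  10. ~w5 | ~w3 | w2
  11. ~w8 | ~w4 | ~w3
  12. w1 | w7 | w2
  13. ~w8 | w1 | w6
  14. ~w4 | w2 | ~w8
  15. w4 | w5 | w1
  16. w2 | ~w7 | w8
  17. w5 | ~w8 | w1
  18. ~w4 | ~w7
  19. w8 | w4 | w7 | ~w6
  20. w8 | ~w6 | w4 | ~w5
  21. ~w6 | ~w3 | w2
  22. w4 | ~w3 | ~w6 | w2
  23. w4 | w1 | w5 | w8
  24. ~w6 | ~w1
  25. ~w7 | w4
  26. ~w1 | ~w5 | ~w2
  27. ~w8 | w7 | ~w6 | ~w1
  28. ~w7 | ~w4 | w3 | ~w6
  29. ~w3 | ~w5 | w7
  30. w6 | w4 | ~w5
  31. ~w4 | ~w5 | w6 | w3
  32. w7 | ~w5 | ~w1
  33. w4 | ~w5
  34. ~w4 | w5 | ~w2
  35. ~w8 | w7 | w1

Try w7 = 0.
Try w2 = 1.
Try w6 = 0.
Try w8 = 0.
Try w1 = 1.
From the singleton clause (~w5), w5 = 0.
From the singleton clause (~w4), w4 = 0.
All clauses hold; w3 can take either value.

w1=1, w2=1, w3=1, w4=0, w5=0, w6=0, w7=0, w8=0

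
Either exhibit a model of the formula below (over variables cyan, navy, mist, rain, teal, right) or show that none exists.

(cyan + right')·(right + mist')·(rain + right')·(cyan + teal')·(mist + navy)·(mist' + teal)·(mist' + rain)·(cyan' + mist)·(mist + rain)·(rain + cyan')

cyan ↦ 1; navy ↦ 1; mist ↦ 1; rain ↦ 1; teal ↦ 1; right ↦ 1

Case cyan = 1:
From the singleton clause (mist), mist = 1.
From the singleton clause (right), right = 1.
From the singleton clause (rain), rain = 1.
From the singleton clause (teal), teal = 1.
No clause remains; navy is free.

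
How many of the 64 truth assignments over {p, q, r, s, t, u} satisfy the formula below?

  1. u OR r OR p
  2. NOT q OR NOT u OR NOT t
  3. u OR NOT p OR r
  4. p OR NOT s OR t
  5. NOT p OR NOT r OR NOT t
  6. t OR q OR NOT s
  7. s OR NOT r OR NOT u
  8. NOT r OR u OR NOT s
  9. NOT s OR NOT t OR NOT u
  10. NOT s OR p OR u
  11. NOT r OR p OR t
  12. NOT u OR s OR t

8

There are 2^6 = 64 truth assignments over (p, q, r, s, t, u).
Split on s. With s = true, the clauses containing s are satisfied and NOT s drops from the rest; 2 of the 2^5 = 32 assignments to the other variables satisfy what remains.
With s = false, by the same count on the reduced clause set, 6 assignments work.
(One model: p=F, q=F, r=F, s=F, t=T, u=T.)
Total: 2 + 6 = 8.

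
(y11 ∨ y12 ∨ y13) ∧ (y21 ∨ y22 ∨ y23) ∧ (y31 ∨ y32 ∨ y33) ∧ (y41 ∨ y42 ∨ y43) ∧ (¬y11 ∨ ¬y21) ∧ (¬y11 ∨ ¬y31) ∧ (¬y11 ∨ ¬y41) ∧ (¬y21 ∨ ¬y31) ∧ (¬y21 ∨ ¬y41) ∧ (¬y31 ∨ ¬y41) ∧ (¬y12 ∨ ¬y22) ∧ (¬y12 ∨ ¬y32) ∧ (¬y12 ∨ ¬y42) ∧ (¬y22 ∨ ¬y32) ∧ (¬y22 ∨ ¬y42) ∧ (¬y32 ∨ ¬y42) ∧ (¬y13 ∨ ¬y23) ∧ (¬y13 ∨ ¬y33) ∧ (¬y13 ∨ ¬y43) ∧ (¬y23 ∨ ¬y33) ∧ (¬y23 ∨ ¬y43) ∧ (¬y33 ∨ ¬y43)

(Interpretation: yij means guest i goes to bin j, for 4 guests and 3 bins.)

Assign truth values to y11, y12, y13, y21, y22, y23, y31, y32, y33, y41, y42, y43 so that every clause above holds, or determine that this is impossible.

Try y11 = False.
Try y12 = True.
The clause (¬y22) is unit, so y22 = False.
The clause (¬y32) is unit, so y32 = False.
The clause (¬y42) is unit, so y42 = False.
Try y21 = True.
The clause (¬y31) is unit, so y31 = False.
The clause (y33) is unit, so y33 = True.
The clause (¬y41) is unit, so y41 = False.
The clause (y43) is unit, so y43 = True.
That conflicts with the unit clause (¬y43).
So y21 must be the other value — set y21 = False.
The clause (y23) is unit, so y23 = True.
The clause (¬y13) is unit, so y13 = False.
The clause (¬y33) is unit, so y33 = False.
The clause (y31) is unit, so y31 = True.
The clause (¬y41) is unit, so y41 = False.
The clause (y43) is unit, so y43 = True.
That conflicts with the unit clause (¬y43).
Neither y21 = True nor y21 = False works.
So y12 must be the other value — set y12 = False.
The clause (y13) is unit, so y13 = True.
The clause (¬y23) is unit, so y23 = False.
The clause (¬y33) is unit, so y33 = False.
The clause (¬y43) is unit, so y43 = False.
Try y21 = True.
The clause (¬y31) is unit, so y31 = False.
The clause (y32) is unit, so y32 = True.
The clause (¬y41) is unit, so y41 = False.
The clause (y42) is unit, so y42 = True.
That conflicts with the unit clause (¬y42).
So y21 must be the other value — set y21 = False.
The clause (y22) is unit, so y22 = True.
The clause (¬y32) is unit, so y32 = False.
The clause (y31) is unit, so y31 = True.
The clause (¬y41) is unit, so y41 = False.
The clause (y42) is unit, so y42 = True.
That conflicts with the unit clause (¬y42).
Neither y21 = True nor y21 = False works.
Neither y12 = True nor y12 = False works.
So y11 must be the other value — set y11 = True.
The clause (¬y21) is unit, so y21 = False.
The clause (¬y31) is unit, so y31 = False.
The clause (¬y41) is unit, so y41 = False.
Try y22 = True.
The clause (¬y12) is unit, so y12 = False.
The clause (¬y32) is unit, so y32 = False.
The clause (y33) is unit, so y33 = True.
The clause (¬y42) is unit, so y42 = False.
The clause (y43) is unit, so y43 = True.
That conflicts with the unit clause (¬y43).
So y22 must be the other value — set y22 = False.
The clause (y23) is unit, so y23 = True.
The clause (¬y13) is unit, so y13 = False.
The clause (¬y33) is unit, so y33 = False.
The clause (y32) is unit, so y32 = True.
The clause (¬y12) is unit, so y12 = False.
The clause (¬y42) is unit, so y42 = False.
The clause (y43) is unit, so y43 = True.
That conflicts with the unit clause (¬y43).
Neither y22 = True nor y22 = False works.
Neither y11 = True nor y11 = False works.

UNSATISFIABLE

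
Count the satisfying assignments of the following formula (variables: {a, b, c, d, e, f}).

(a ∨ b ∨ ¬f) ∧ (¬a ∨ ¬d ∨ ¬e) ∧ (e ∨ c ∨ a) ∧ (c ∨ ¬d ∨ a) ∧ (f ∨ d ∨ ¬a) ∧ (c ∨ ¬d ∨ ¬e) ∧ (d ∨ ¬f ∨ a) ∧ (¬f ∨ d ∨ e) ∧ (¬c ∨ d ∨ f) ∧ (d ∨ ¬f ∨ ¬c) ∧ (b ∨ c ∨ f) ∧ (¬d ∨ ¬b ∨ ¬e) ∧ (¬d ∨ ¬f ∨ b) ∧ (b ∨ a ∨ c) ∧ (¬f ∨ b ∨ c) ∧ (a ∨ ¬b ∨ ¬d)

9

There are 2^6 = 64 truth assignments over (a, b, c, d, e, f).
Split on a. With a = True, the clauses containing a are satisfied and ¬a drops from the rest; 6 of the 2^5 = 32 assignments to the other variables satisfy what remains.
With a = False, by the same count on the reduced clause set, 3 assignments work.
(One model: a=F, b=F, c=T, d=T, e=F, f=F.)
Total: 6 + 3 = 9.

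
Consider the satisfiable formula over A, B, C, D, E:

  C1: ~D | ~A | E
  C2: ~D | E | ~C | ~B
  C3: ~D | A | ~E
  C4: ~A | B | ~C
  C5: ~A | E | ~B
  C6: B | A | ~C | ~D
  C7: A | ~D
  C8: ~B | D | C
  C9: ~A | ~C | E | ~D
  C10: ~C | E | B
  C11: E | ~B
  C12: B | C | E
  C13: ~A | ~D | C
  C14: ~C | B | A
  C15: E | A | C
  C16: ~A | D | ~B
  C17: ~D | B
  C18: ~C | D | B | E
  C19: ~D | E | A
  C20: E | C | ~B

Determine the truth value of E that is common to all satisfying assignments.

True

Suppose E = 0.
The clause (~B) is unit, so B = 0.
The clause (~C) is unit, so C = 0.
But (C) is also a unit clause — contradiction.
So every satisfying assignment has E = True.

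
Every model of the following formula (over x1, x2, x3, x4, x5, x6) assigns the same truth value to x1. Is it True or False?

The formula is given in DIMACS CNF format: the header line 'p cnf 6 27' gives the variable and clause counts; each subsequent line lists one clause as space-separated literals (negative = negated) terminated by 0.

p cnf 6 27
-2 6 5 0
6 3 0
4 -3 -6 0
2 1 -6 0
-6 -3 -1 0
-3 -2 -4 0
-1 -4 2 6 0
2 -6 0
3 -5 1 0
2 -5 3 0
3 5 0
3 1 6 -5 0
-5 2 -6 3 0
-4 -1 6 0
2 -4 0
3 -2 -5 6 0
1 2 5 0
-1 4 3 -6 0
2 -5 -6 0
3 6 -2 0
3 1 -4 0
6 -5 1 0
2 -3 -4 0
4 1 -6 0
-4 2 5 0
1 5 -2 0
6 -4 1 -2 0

True

Suppose x1 = False.
Branch on x6: set x6 = True.
The clause (x2) is unit, so x2 = True.
The clause (x4) is unit, so x4 = True.
The clause (¬x3) is unit, so x3 = False.
Now (x3) is unsatisfied and unit — conflict.
So x6 must be the other value — set x6 = False.
The clause (x3) is unit, so x3 = True.
The clause (¬x5) is unit, so x5 = False.
The clause (¬x2) is unit, so x2 = False.
Now (x2) is unsatisfied and unit — conflict.
Neither x6 = True nor x6 = False works.
So every satisfying assignment has x1 = True.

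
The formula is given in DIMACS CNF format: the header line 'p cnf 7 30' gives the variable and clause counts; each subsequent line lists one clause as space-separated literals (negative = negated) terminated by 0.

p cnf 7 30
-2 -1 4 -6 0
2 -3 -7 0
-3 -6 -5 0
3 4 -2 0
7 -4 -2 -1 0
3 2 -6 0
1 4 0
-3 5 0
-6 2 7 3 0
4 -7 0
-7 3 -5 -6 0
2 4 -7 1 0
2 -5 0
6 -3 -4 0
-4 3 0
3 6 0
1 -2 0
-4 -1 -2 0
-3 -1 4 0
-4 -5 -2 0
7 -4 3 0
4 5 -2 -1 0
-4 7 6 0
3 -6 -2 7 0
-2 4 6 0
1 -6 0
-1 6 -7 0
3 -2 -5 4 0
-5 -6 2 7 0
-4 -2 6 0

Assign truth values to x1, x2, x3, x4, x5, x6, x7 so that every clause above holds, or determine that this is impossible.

UNSATISFIABLE

Case x1 = True:
Case x3 = False:
Unit clause (¬x4) forces x4 = False.
Unit clause (¬x2) forces x2 = False.
Unit clause (¬x6) forces x6 = False.
That conflicts with the unit clause (x6).
Undo x3 and try x3 = True.
Unit clause (x5) forces x5 = True.
Unit clause (¬x6) forces x6 = False.
Unit clause (x2) forces x2 = True.
Unit clause (¬x4) forces x4 = False.
That conflicts with the unit clause (x4).
Either choice for x3 ends in contradiction.
Undo x1 and try x1 = False.
Unit clause (x4) forces x4 = True.
Unit clause (x3) forces x3 = True.
Unit clause (x5) forces x5 = True.
Unit clause (¬x6) forces x6 = False.
That conflicts with the unit clause (x6).
Either choice for x1 ends in contradiction.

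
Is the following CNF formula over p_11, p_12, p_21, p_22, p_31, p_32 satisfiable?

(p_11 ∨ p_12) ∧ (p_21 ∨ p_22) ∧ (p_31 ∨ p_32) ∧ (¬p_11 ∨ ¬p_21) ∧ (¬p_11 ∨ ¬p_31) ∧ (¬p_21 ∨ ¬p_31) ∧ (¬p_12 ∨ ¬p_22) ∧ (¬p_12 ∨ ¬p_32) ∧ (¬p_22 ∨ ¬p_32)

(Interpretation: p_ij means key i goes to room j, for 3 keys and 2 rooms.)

Try p_11 = True.
From the singleton clause (¬p_21), p_21 = False.
From the singleton clause (p_22), p_22 = True.
From the singleton clause (¬p_31), p_31 = False.
From the singleton clause (p_32), p_32 = True.
That conflicts with the unit clause (¬p_32).
Backtrack on p_11: now try p_11 = False.
From the singleton clause (p_12), p_12 = True.
From the singleton clause (¬p_22), p_22 = False.
From the singleton clause (p_21), p_21 = True.
From the singleton clause (¬p_31), p_31 = False.
From the singleton clause (p_32), p_32 = True.
That conflicts with the unit clause (¬p_32).
Both values of p_11 lead to a conflict.
No assignment satisfies every clause.

No, unsatisfiable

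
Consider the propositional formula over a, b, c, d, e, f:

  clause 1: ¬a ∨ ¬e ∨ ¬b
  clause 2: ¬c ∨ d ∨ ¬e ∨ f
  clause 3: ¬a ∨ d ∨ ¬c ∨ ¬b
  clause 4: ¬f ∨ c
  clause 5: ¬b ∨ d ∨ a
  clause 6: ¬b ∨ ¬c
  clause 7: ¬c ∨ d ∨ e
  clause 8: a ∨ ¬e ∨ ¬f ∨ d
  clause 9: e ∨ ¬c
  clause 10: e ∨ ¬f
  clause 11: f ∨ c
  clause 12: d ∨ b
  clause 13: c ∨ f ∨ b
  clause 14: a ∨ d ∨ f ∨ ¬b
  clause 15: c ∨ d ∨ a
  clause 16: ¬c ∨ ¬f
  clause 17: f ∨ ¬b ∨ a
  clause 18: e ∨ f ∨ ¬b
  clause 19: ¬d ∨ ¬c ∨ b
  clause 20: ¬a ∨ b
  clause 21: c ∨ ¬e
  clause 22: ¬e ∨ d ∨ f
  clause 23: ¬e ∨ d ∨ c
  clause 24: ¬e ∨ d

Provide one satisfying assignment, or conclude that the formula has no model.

UNSATISFIABLE

Branch on f: set f = False.
(c) alone gives c = True.
(¬b) alone gives b = False.
(e) alone gives e = True.
(d) alone gives d = True.
But (¬d) is also a unit clause — contradiction.
Backtrack on f: now try f = True.
(c) alone gives c = True.
But (¬c) is also a unit clause — contradiction.
Neither f = True nor f = False works.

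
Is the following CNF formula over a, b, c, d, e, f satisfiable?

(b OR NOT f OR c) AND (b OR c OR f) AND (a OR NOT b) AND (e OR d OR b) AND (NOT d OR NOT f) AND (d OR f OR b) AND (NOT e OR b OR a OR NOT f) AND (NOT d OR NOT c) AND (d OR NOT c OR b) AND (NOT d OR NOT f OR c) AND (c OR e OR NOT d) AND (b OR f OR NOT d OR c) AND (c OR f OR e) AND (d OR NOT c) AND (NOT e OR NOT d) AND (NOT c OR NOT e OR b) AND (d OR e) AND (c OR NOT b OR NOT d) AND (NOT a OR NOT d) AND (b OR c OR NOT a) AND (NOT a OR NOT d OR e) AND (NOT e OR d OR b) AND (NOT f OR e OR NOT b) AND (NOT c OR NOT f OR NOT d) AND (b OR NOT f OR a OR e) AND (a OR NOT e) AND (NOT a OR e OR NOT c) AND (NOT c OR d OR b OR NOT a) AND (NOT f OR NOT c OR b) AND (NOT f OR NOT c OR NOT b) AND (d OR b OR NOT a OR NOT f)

Yes, satisfiable

Branch on a: set a = true.
(NOT d) alone gives d = false.
(NOT c) alone gives c = false.
(e) alone gives e = true.
(b) alone gives b = true.
All clauses hold; f can take either value.
A satisfying assignment: a=true; b=true; c=false; d=false; e=true; f=true.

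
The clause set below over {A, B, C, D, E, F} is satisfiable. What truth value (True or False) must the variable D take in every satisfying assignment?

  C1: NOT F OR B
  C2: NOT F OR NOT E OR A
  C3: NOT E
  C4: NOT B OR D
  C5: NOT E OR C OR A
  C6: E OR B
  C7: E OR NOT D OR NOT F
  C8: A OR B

True

Suppose D = false.
Unit clause (NOT E) forces E = false.
Unit clause (NOT B) forces B = false.
Now (B) is unsatisfied and unit — conflict.
So every satisfying assignment has D = True.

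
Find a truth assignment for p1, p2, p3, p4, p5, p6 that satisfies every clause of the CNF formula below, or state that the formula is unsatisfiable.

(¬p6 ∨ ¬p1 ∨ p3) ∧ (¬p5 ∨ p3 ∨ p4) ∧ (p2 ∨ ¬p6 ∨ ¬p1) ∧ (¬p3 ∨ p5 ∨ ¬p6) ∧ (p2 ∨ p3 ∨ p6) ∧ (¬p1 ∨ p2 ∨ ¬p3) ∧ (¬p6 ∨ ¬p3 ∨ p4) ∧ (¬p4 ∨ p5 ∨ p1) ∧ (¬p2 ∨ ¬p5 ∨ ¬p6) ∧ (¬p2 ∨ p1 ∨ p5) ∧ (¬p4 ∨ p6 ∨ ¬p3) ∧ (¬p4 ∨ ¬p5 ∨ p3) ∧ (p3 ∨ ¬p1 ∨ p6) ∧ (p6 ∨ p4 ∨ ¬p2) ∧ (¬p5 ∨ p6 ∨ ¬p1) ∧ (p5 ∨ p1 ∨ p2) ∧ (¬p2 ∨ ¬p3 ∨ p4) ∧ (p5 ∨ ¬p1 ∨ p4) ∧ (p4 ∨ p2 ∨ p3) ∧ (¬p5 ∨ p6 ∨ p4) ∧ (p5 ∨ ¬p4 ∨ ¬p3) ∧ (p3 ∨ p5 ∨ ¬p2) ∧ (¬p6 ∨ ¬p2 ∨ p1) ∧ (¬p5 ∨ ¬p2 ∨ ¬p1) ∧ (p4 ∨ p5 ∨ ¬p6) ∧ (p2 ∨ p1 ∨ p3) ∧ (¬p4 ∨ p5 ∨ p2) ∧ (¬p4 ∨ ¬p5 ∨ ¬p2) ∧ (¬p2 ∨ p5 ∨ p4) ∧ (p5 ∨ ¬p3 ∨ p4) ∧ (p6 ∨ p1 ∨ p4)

p1=False,  p2=False,  p3=True,  p4=True,  p5=True,  p6=True

Case p6 = True:
Case p1 = False:
Unit clause (¬p2) forces p2 = False.
Unit clause (p5) forces p5 = True.
Unit clause (p3) forces p3 = True.
Unit clause (p4) forces p4 = True.
Every clause now holds.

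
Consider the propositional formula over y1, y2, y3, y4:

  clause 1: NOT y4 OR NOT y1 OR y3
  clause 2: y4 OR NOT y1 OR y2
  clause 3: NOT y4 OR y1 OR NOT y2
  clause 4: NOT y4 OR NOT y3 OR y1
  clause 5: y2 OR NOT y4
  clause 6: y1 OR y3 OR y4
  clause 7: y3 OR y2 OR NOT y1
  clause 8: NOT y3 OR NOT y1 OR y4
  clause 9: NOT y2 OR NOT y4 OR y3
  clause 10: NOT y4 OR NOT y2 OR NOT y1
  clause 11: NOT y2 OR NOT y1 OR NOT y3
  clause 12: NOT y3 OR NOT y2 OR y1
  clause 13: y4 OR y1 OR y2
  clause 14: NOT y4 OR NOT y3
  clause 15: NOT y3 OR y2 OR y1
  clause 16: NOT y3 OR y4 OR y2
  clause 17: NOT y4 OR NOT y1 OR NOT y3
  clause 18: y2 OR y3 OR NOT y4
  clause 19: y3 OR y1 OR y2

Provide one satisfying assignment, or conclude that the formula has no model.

Case y2 = true:
Case y4 = false:
Case y1 = true:
From the singleton clause (NOT y3), y3 = false.
Every clause now holds.

y1: true; y2: true; y3: false; y4: false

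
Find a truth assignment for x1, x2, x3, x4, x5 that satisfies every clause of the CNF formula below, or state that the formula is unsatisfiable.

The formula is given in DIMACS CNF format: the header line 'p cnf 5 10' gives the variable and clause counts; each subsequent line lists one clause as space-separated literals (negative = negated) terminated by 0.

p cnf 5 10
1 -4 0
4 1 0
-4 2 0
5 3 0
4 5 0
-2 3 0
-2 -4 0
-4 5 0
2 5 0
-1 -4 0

x1=True, x2=False, x3=False, x4=False, x5=True

Suppose x1 = True.
From the singleton clause (¬x4), x4 = False.
From the singleton clause (x5), x5 = True.
Suppose x2 = False.
No clause remains; x3 is free.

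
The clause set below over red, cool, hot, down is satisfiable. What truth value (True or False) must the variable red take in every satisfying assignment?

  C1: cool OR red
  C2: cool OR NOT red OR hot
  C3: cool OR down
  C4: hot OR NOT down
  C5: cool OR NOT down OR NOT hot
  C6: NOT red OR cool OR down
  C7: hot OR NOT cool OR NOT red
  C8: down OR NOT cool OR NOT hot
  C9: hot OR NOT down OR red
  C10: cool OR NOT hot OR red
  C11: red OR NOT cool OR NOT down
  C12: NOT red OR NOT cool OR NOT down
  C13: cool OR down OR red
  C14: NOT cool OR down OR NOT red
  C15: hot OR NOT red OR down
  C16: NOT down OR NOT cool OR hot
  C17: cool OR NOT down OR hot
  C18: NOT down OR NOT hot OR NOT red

False

Suppose red = true.
Suppose cool = true.
(hot) alone gives hot = true.
(down) alone gives down = true.
That conflicts with the unit clause (NOT down).
That branch fails; take cool = false instead.
(hot) alone gives hot = true.
(down) alone gives down = true.
That conflicts with the unit clause (NOT down).
Both values of cool lead to a conflict.
So every satisfying assignment has red = False.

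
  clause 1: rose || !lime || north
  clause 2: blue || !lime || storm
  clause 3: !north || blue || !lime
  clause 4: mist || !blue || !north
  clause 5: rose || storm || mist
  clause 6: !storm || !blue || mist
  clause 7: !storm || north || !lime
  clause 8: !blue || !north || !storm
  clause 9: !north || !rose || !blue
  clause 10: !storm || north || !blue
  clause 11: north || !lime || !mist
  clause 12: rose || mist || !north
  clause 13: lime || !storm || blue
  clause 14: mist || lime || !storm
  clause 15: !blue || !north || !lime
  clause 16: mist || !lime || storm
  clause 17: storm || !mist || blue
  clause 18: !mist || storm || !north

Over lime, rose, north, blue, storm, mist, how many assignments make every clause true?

5

There are 2^6 = 64 truth assignments over (lime, rose, north, blue, storm, mist).
Split on blue. With blue = true, the clauses containing blue are satisfied and !blue drops from the rest; 3 of the 2^5 = 32 assignments to the other variables satisfy what remains.
With blue = false, by the same count on the reduced clause set, 2 assignments work.
(One model: lime=F, rose=F, north=F, blue=T, storm=F, mist=T.)
Total: 3 + 2 = 5.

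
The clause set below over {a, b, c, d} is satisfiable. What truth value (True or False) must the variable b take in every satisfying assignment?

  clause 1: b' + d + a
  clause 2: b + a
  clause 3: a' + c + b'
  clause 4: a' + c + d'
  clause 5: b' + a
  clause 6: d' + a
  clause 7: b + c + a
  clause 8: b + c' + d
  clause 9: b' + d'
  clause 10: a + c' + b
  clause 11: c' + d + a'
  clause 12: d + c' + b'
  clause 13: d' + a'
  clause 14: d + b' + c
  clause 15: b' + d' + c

Suppose b = 1.
From the singleton clause (a), a = 1.
From the singleton clause (c), c = 1.
From the singleton clause (d'), d = 0.
Now (d) is unsatisfied and unit — conflict.
So every satisfying assignment has b = False.

False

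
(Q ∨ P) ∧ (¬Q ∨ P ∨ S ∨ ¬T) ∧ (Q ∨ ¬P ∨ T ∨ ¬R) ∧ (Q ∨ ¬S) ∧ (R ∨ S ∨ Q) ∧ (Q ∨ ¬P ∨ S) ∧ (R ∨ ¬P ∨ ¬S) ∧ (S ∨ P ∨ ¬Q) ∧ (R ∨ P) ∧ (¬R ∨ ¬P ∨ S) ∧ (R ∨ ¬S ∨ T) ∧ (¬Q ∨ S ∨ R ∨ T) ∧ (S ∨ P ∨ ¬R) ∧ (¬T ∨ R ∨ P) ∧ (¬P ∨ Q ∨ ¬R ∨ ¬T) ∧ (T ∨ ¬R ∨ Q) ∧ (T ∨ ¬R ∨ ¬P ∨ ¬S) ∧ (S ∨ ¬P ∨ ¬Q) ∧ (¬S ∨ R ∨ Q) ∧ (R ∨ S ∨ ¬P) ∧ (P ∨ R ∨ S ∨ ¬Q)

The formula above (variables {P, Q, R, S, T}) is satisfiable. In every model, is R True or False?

True

Suppose R = False.
Unit clause (P) forces P = True.
Unit clause (¬S) forces S = False.
Now (S) is unsatisfied and unit — conflict.
So every satisfying assignment has R = True.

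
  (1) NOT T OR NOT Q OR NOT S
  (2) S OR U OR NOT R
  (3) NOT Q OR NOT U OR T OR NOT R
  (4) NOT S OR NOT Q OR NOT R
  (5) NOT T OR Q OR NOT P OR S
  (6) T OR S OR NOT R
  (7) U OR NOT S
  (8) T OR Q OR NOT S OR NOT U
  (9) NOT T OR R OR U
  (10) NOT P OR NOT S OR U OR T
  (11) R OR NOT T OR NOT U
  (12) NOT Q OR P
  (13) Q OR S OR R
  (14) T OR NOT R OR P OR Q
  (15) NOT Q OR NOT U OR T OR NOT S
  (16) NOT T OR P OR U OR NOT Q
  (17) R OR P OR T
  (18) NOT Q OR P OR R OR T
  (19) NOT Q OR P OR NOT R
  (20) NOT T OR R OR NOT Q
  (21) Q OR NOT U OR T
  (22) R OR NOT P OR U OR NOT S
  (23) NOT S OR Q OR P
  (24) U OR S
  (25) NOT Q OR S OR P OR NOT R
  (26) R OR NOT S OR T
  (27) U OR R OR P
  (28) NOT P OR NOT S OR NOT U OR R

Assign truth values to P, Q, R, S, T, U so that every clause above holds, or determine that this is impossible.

Try U = true.
Try R = false.
From the singleton clause (NOT T), T = false.
From the singleton clause (P), P = true.
From the singleton clause (Q), Q = true.
From the singleton clause (NOT S), S = false.
Every clause now holds.

P ↦ true,  Q ↦ true,  R ↦ false,  S ↦ false,  T ↦ false,  U ↦ true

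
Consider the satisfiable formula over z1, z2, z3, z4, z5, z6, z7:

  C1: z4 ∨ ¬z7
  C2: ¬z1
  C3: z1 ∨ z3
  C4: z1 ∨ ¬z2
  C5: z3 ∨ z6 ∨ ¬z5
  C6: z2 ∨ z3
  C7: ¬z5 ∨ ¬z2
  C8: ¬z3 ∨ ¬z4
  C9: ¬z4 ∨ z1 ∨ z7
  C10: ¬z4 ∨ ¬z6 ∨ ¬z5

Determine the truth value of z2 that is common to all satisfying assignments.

Suppose z2 = True.
From the singleton clause (¬z1), z1 = False.
That conflicts with the unit clause (z1).
So every satisfying assignment has z2 = False.

False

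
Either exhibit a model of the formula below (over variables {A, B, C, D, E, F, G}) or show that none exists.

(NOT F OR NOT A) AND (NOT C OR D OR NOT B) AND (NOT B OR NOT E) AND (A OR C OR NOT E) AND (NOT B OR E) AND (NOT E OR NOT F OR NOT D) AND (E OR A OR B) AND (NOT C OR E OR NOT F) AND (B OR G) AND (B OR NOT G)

Case F = false:
Case B = false:
The clause (G) is unit, so G = true.
That conflicts with the unit clause (NOT G).
That branch fails; take B = true instead.
The clause (NOT E) is unit, so E = false.
That conflicts with the unit clause (E).
Either choice for B ends in contradiction.
That branch fails; take F = true instead.
The clause (NOT A) is unit, so A = false.
Case B = false:
The clause (E) is unit, so E = true.
The clause (C) is unit, so C = true.
The clause (NOT D) is unit, so D = false.
The clause (G) is unit, so G = true.
That conflicts with the unit clause (NOT G).
That branch fails; take B = true instead.
The clause (NOT E) is unit, so E = false.
That conflicts with the unit clause (E).
Either choice for B ends in contradiction.
Either choice for F ends in contradiction.

UNSATISFIABLE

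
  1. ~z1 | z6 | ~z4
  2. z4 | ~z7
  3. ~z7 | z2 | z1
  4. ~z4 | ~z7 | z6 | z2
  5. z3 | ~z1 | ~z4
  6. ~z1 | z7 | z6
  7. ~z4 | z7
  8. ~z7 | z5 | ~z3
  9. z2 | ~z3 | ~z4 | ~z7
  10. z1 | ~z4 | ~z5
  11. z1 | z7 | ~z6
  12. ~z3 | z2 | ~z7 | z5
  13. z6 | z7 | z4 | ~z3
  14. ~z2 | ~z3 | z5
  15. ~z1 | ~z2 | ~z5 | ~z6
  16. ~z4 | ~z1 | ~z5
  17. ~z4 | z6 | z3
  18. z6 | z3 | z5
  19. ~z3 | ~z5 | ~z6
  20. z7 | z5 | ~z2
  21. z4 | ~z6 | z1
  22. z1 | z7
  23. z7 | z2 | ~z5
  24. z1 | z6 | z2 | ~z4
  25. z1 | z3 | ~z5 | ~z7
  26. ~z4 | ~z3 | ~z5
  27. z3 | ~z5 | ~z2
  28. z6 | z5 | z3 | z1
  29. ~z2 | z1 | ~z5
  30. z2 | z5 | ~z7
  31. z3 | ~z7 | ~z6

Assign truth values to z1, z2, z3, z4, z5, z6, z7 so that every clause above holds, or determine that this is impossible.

Suppose z4 = 0.
(~z7) alone gives z7 = 0.
(z1) alone gives z1 = 1.
(z6) alone gives z6 = 1.
Suppose z2 = 0.
(~z5) alone gives z5 = 0.
Every clause is now satisfied; z3 is unconstrained.

z1=1; z2=0; z3=0; z4=0; z5=0; z6=1; z7=0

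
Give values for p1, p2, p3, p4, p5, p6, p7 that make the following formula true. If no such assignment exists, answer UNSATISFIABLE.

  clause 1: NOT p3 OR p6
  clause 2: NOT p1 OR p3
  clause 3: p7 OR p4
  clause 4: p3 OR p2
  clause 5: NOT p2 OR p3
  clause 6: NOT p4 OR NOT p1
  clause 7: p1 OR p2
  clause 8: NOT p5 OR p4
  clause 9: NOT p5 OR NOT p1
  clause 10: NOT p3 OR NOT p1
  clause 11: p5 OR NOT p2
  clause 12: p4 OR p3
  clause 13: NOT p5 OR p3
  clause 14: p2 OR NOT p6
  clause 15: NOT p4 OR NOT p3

UNSATISFIABLE

Try p3 = false.
Unit clause (NOT p1) forces p1 = false.
Unit clause (p2) forces p2 = true.
That conflicts with the unit clause (NOT p2).
That branch fails; take p3 = true instead.
Unit clause (p6) forces p6 = true.
Unit clause (NOT p1) forces p1 = false.
Unit clause (p2) forces p2 = true.
Unit clause (p5) forces p5 = true.
Unit clause (p4) forces p4 = true.
That conflicts with the unit clause (NOT p4).
Both values of p3 lead to a conflict.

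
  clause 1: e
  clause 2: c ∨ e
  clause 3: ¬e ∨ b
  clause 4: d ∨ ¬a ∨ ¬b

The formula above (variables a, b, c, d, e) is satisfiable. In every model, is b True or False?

True

Suppose b = False.
(e) alone gives e = True.
That conflicts with the unit clause (¬e).
So every satisfying assignment has b = True.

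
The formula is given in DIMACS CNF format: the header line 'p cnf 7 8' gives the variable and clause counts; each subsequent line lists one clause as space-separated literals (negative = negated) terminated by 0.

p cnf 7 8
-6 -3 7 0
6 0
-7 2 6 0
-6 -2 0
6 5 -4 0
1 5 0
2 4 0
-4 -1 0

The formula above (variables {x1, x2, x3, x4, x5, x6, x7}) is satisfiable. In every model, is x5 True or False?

Suppose x5 = False.
From the singleton clause (x6), x6 = True.
From the singleton clause (¬x2), x2 = False.
From the singleton clause (x1), x1 = True.
From the singleton clause (x4), x4 = True.
But (¬x4) is also a unit clause — contradiction.
So every satisfying assignment has x5 = True.

True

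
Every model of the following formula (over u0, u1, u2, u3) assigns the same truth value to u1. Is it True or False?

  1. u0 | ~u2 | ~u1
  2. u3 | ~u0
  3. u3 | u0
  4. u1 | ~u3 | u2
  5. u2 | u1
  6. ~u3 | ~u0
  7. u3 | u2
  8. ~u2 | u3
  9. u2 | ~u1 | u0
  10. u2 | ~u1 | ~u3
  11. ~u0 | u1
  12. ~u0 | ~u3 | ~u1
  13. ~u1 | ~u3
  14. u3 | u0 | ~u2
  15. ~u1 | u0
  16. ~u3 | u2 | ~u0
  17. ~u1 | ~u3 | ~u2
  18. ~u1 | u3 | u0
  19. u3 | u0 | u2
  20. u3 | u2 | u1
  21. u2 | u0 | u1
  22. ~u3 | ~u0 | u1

Suppose u1 = 1.
(~u3) alone gives u3 = 0.
(~u0) alone gives u0 = 0.
But (u0) is also a unit clause — contradiction.
So every satisfying assignment has u1 = False.

False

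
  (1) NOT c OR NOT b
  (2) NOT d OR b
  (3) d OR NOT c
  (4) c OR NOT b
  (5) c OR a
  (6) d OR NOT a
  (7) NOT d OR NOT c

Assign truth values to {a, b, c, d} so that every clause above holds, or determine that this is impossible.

Suppose c = false.
(NOT b) alone gives b = false.
(NOT d) alone gives d = false.
(a) alone gives a = true.
But (NOT a) is also a unit clause — contradiction.
Backtrack on c: now try c = true.
(NOT b) alone gives b = false.
(NOT d) alone gives d = false.
But (d) is also a unit clause — contradiction.
Either choice for c ends in contradiction.

UNSATISFIABLE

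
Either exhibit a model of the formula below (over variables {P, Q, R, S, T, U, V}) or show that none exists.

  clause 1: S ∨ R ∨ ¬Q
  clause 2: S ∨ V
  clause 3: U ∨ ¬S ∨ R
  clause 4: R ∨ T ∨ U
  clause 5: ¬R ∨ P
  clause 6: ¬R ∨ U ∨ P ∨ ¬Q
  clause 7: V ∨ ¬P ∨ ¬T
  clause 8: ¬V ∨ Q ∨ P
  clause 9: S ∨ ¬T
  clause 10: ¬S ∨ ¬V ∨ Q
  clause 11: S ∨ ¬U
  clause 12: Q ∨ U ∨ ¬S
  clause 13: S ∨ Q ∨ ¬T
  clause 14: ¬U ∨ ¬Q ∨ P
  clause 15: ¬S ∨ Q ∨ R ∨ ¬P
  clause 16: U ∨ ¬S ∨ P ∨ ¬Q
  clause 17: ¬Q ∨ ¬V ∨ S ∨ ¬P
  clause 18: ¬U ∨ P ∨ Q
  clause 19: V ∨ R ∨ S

Branch on S: set S = True.
Branch on U: set U = True.
Branch on R: set R = True.
Unit clause (P) forces P = True.
Branch on V: set V = False.
Unit clause (¬T) forces T = False.
No clause remains; Q is free.

P: True,  Q: True,  R: True,  S: True,  T: False,  U: True,  V: False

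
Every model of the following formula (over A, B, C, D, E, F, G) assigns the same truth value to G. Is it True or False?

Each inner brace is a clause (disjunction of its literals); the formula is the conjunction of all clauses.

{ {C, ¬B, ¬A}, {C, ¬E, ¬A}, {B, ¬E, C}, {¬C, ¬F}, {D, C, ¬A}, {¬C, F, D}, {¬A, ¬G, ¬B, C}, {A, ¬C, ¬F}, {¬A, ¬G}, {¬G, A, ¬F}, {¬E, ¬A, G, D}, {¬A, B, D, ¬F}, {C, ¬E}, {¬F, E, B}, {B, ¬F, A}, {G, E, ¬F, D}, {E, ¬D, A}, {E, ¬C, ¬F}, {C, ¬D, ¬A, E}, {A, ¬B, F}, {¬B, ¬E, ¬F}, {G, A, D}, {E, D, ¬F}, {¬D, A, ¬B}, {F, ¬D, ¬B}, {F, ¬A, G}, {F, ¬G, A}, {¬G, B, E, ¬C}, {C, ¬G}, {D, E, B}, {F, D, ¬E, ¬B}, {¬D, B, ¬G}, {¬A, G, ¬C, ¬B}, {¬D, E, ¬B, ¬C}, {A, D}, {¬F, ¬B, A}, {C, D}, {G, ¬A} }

Suppose G = True.
From the singleton clause (¬A), A = False.
From the singleton clause (¬F), F = False.
Now (F) is unsatisfied and unit — conflict.
So every satisfying assignment has G = False.

False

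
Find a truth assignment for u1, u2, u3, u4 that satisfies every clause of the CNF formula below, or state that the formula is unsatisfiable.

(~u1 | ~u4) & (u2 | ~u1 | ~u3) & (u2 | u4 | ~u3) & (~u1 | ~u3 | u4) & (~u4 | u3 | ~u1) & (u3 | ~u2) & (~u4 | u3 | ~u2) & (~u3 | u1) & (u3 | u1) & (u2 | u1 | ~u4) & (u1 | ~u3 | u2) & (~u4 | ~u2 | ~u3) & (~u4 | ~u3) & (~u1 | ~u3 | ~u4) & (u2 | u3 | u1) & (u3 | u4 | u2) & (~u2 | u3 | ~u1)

Suppose u1 = 0.
(~u3) alone gives u3 = 0.
But (u3) is also a unit clause — contradiction.
That branch fails; take u1 = 1 instead.
(~u4) alone gives u4 = 0.
(~u3) alone gives u3 = 0.
(~u2) alone gives u2 = 0.
But (u2) is also a unit clause — contradiction.
Neither u1 = 1 nor u1 = 0 works.

UNSATISFIABLE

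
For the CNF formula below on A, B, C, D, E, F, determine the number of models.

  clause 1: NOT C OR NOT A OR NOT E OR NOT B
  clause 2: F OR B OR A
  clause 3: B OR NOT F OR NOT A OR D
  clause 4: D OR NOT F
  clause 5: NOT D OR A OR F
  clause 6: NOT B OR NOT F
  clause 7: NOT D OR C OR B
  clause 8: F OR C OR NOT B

14

There are 2^6 = 64 truth assignments over (A, B, C, D, E, F).
Split on B. With B = true, the clauses containing B are satisfied and NOT B drops from the rest; 4 of the 2^5 = 32 assignments to the other variables satisfy what remains.
With B = false, by the same count on the reduced clause set, 10 assignments work.
Total: 4 + 10 = 14.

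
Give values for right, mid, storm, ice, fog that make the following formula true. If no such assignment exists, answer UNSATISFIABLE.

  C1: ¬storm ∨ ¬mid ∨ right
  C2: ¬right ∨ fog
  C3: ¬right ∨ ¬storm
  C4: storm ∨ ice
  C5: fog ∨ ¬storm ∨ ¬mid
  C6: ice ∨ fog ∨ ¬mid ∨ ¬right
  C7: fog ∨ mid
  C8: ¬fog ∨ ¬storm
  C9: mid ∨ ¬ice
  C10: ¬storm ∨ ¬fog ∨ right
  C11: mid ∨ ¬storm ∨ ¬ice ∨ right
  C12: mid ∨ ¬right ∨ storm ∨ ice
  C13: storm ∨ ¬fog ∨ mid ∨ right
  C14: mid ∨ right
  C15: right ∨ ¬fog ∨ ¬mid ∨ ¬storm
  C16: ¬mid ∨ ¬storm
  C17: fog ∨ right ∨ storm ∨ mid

right=True, mid=True, storm=False, ice=True, fog=True

Case right = True:
(fog) alone gives fog = True.
(¬storm) alone gives storm = False.
(ice) alone gives ice = True.
(mid) alone gives mid = True.
Every clause now holds.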